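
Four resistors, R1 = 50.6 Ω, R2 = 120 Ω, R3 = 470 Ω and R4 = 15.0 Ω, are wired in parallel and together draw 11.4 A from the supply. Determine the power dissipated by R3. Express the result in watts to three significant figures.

29.5 W

We need the common branch voltage; get it from I_total × R_eq, then P = V²/R for the branch.
1/R_eq = 1/50.6 + 1/120 + 1/470 + 1/15.0 ⇒ R_eq = 10.32 Ω
V = I_total × R_eq = 11.40 × 10.32 = 117.7 V
P_R3 = V² / R3 = (117.7)² / 470 = 29.45 W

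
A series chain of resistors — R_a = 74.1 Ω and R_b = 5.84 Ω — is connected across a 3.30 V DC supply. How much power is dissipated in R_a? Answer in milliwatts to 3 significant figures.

126 mW

The current is common to all series resistors; compute it, then apply P = I²R for the target.
R_total = 74.1 + 5.84 = 79.94 Ω
I = V / R_total = 3.30 / 79.94 = 0.04128 A
P_R_a = I² × R_a = (0.04128)² × 74.1 = 0.1263 W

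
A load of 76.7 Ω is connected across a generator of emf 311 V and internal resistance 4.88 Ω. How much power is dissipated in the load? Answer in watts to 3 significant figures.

1110 W

The internal resistance and the load are in series, so the same I flows through both; get I from ε/(r+R), then I²R for the load.
I = ε / (r + R) = 311 / (4.88 + 76.7) = 3.812 A
P_load = I² R = (3.812)² × 76.7 = 1115 W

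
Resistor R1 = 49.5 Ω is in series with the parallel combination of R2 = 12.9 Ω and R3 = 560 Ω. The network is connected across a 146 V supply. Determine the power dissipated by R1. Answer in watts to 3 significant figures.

274 W

Collapse R2‖R3 to a single equivalent, reducing the network to two series elements.
R_p = (12.9×560)/(12.9+560) = 12.61 Ω
R_total = 49.5 + 12.61 = 62.11 Ω
I = V / R_total = 146 / 62.11 = 2.351 A
All the current flows through R1; use P = I²R.
P_R1 = (2.351)² × 49.5 = 273.5 W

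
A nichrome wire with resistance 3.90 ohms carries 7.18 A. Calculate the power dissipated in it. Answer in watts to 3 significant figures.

201 W

The current through and the resistance of the element are both given; use P = I²R.
P = (7.180 A)² × 3.90 Ω = 201.1 W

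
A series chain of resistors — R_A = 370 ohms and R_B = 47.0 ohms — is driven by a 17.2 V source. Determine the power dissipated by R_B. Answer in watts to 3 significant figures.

Since the resistors are in series they all carry the loop current I = V/R_total; the power in any one is I²R.
R_total = 370 + 47.0 = 417.0 Ω
I = V / R_total = 17.2 / 417.0 = 0.04125 A
P_R_B = I² × R_B = (0.04125)² × 47.0 = 0.07996 W

0.0800 W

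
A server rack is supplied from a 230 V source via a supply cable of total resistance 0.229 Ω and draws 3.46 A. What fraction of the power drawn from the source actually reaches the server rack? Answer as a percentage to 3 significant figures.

The supply cable carries the full 3.46 A.
P_line = I² R_line = (3.460)² × 0.229 = 2.741 W
P_source = V I = 230 × 3.460 = 795.8 W; P_load = 793.1 W
η = P_load / P_source = 793.1 / 795.8 = 0.9966

99.7 %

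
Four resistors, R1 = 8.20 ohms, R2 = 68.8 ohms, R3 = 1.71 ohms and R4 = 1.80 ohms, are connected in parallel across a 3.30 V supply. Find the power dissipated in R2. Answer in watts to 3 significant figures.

Parallel branches share the same voltage; P = V²/R gives the branch power in one step.
P_R2 = V² / R2 = (3.30)² / 68.8 Ω = 0.1583 W

0.158 W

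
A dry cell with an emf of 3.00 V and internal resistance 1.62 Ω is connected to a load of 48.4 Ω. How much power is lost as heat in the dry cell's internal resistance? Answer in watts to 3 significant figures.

The internal resistance carries the same current as the load; P_int = I²r.
I = ε / (r + R) = 3.00 / (1.62 + 48.4) = 0.05998 A
P_int = I² r = (0.05998)² × 1.62 = 0.005827 W

0.00583 W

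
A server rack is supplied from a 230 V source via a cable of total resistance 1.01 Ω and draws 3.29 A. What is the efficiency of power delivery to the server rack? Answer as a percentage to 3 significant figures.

The cable carries the full 3.29 A.
P_line = I² R_line = (3.290)² × 1.01 = 10.93 W
P_source = V I = 230 × 3.290 = 756.7 W; P_load = 745.8 W
η = P_load / P_source = 745.8 / 756.7 = 0.9856

98.6 %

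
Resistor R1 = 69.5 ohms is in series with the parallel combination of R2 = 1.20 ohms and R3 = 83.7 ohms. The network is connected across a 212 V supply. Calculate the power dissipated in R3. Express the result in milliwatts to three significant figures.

Replace R2 and R3 with their parallel equivalent so the circuit becomes R1 in series with R_p.
R_p = (1.20×83.7)/(1.20+83.7) = 1.183 Ω
R_total = 69.5 + 1.183 = 70.68 Ω
I = V / R_total = 212 / 70.68 = 2.999 A
Voltage across the parallel pair: V_p = I × R_p = 2.999 × 1.183 = 3.548 V
With V_p across R3, its power is V_p²/R3.
P_R3 = (3.548)² / 83.7 = 0.1504 W

150 mW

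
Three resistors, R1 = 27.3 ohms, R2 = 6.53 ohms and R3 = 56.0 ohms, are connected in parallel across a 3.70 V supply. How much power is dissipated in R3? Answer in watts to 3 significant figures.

0.244 W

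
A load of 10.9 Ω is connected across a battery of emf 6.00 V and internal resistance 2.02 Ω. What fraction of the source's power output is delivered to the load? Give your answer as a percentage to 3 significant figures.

84.4 %

Efficiency is P_load / P_total. With a series r and R sharing the same I, P = I²R for each, so η = R/(R+r).
η = R / (R + r) = 10.9 / (10.9 + 2.02) = 0.8437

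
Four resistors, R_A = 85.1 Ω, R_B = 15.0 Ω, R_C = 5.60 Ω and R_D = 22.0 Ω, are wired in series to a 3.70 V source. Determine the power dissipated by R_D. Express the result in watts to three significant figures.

0.0185 W

Since the resistors are in series they all carry the loop current I = V/R_total; the power in any one is I²R.
R_total = 85.1 + 15.0 + 5.60 + 22.0 = 127.7 Ω
I = V / R_total = 3.70 / 127.7 = 0.02897 A
P_R_D = I² × R_D = (0.02897)² × 22.0 = 0.01847 W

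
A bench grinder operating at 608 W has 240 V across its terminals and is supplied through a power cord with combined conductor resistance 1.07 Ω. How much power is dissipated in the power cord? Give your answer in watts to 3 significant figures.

6.87 W

The power cord is a series resistance carrying the load current; its dissipation is I²R_line.
I = P / V = 608 / 240 = 2.533 A through the power cord.
P_line = I² R_line = (2.533)² × 1.07 = 6.867 W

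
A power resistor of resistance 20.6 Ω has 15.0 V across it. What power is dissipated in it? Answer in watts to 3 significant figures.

Voltage and resistance are given, so P = V²/R is the one-step route.
P = (15.0 V)² / 20.6 Ω = 10.92 W

10.9 W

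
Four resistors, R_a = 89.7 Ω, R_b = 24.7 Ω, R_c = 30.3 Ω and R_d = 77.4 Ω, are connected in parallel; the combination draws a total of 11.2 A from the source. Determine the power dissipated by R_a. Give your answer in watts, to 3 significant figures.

147 W

We need the common branch voltage; get it from I_total × R_eq, then P = V²/R for the branch.
1/R_eq = 1/89.7 + 1/24.7 + 1/30.3 + 1/77.4 ⇒ R_eq = 10.25 Ω
V = I_total × R_eq = 11.20 × 10.25 = 114.8 V
P_R_a = V² / R_a = (114.8)² / 89.7 = 146.9 W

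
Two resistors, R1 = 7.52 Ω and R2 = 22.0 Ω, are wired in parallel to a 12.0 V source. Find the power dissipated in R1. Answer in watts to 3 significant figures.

R1 sits directly across the source, so P = V²/R with V = 12.0 V.
P_R1 = V² / R1 = (12.0)² / 7.52 Ω = 19.15 W

19.1 W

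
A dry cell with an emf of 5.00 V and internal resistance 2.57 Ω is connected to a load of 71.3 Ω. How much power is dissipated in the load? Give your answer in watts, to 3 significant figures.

0.327 W

Load and internal resistance form a series loop — compute the loop current, then the load power via I²R.
I = ε / (r + R) = 5.00 / (2.57 + 71.3) = 0.06769 A
P_load = I² R = (0.06769)² × 71.3 = 0.3267 W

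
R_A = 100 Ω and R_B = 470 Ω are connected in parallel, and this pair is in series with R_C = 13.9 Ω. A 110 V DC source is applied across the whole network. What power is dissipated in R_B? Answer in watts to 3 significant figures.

Reduce the parallel combination to a single R_p; the circuit then becomes R_p in series with the remaining resistor.
R_p = (100×470)/(100+470) = 82.46 Ω
R_total = R_p + 13.9 = 82.46 + 13.9 = 96.36 Ω
I = V / R_total = 110 / 96.36 = 1.142 A
Voltage across the parallel pair: V_p = I × R_p = 1.142 × 82.46 = 94.13 V
Use P = V²/R for R_B with V = V_p.
P_R_B = (94.13)² / 470 = 18.85 W

18.9 W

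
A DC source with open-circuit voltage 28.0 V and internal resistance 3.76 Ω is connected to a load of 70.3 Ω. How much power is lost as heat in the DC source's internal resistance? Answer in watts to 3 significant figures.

The internal resistance carries the same current as the load; P_int = I²r.
I = ε / (r + R) = 28.0 / (3.76 + 70.3) = 0.3781 A
P_int = I² r = (0.3781)² × 3.76 = 0.5374 W

0.537 W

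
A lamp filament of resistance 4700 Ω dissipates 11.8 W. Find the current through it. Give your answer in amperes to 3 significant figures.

0.0501 A

The two known quantities fix the third via I = √(P / R).
I = √(11.8 / 4700) = 0.05011 A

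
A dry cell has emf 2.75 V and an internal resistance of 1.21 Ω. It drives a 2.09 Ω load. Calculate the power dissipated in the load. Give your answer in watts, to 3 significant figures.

With r and R in series, I = ε/(r+R); the load dissipates I²R.
I = ε / (r + R) = 2.75 / (1.21 + 2.09) = 0.8333 A
P_load = I² R = (0.8333)² × 2.09 = 1.451 W

1.45 W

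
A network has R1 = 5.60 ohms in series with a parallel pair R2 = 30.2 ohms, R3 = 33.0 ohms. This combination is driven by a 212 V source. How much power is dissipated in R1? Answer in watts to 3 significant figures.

551 W

Collapse R2‖R3 to a single equivalent, reducing the network to two series elements.
R_p = (30.2×33.0)/(30.2+33.0) = 15.77 Ω
R_total = 5.60 + 15.77 = 21.37 Ω
I = V / R_total = 212 / 21.37 = 9.921 A
All the current flows through R1; use P = I²R.
P_R1 = (9.921)² × 5.60 = 551.2 W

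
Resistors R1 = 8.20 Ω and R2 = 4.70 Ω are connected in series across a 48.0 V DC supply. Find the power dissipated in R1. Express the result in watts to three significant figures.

114 W

Series elements share the same current, so find I first, then use P = I²R.
R_total = 8.20 + 4.70 = 12.90 Ω
I = V / R_total = 48.0 / 12.90 = 3.721 A
P_R1 = I² × R1 = (3.721)² × 8.20 = 113.5 W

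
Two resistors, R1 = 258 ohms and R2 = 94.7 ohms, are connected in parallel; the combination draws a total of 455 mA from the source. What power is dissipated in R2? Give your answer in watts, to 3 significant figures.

10.5 W

The branches share the same voltage, but only the total current is given — find V from the equivalent resistance first.
1/R_eq = 1/258 + 1/94.7 ⇒ R_eq = 69.27 Ω
V = I_total × R_eq = 0.4550 × 69.27 = 31.52 V
P_R2 = V² / R2 = (31.52)² / 94.7 = 10.49 W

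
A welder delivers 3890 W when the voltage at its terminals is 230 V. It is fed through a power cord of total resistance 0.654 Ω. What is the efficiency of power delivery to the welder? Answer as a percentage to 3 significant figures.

95.4 %

I = P / V = 3890 / 230 = 16.91 A through the power cord.
P_line = I² R_line = (16.91)² × 0.654 = 187.1 W
P_source = P_load + P_line = 3890 + 187.1 = 4077 W
η = P_load / P_source = 3890 / 4077 = 0.9541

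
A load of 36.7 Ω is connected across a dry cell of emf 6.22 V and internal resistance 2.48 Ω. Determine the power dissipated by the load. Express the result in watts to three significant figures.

Find the circuit current first, then P = I²R for the load (series elements share I).
I = ε / (r + R) = 6.22 / (2.48 + 36.7) = 0.1588 A
P_load = I² R = (0.1588)² × 36.7 = 0.9249 W

0.925 W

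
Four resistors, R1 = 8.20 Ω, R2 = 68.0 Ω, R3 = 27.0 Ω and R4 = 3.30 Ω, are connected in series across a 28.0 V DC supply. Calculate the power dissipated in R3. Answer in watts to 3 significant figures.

Series elements share the same current, so find I first, then use P = I²R.
R_total = 8.20 + 68.0 + 27.0 + 3.30 = 106.5 Ω
I = V / R_total = 28.0 / 106.5 = 0.2629 A
P_R3 = I² × R3 = (0.2629)² × 27.0 = 1.866 W

1.87 W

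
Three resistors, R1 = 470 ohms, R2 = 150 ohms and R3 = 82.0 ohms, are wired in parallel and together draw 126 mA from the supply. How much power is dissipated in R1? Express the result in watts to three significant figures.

Only the total current is stated, so first find the parallel equivalent to get the voltage across the combination.
1/R_eq = 1/470 + 1/150 + 1/82.0 ⇒ R_eq = 47.64 Ω
V = I_total × R_eq = 0.1260 × 47.64 = 6.003 V
P_R1 = V² / R1 = (6.003)² / 470 = 0.07667 W

0.0767 W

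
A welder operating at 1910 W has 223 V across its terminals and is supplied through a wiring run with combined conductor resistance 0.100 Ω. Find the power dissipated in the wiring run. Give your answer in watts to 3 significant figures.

The wiring run and load are in series, so the same current flows in both; the loss is I²R_line.
I = P / V = 1910 / 223 = 8.565 A through the wiring run.
P_line = I² R_line = (8.565)² × 0.100 = 7.336 W

7.34 W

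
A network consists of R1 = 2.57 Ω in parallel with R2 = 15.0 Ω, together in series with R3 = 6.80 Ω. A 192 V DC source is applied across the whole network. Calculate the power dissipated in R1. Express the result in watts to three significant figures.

854 W

Combine R1 and R2 into their parallel equivalent first, reducing the network to two series resistors.
R_p = (2.57×15.0)/(2.57+15.0) = 2.194 Ω
R_total = R_p + 6.80 = 2.194 + 6.80 = 8.994 Ω
I = V / R_total = 192 / 8.994 = 21.35 A
Voltage across the parallel pair: V_p = I × R_p = 21.35 × 2.194 = 46.84 V
R1 sits across V_p; its power is V_p²/R.
P_R1 = (46.84)² / 2.57 = 853.6 W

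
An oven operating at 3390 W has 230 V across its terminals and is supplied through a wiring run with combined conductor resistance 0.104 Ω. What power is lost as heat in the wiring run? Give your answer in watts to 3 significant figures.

22.6 W

Only the current and the line resistance are needed for the I²R loss.
I = P / V = 3390 / 230 = 14.74 A through the wiring run.
P_line = I² R_line = (14.74)² × 0.104 = 22.59 W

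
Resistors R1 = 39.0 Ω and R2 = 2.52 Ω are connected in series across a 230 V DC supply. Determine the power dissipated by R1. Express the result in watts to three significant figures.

1200 W

Every series element carries the same I. Get I from the total resistance, then P = I² × R1.
R_total = 39.0 + 2.52 = 41.52 Ω
I = V / R_total = 230 / 41.52 = 5.539 A
P_R1 = I² × R1 = (5.539)² × 39.0 = 1197 W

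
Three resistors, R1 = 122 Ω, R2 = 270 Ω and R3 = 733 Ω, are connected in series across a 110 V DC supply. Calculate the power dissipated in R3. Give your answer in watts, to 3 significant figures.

7.01 W

The current is common to all series resistors; compute it, then apply P = I²R for the target.
R_total = 122 + 270 + 733 = 1125 Ω
I = V / R_total = 110 / 1125 = 0.09778 A
P_R3 = I² × R3 = (0.09778)² × 733 = 7.008 W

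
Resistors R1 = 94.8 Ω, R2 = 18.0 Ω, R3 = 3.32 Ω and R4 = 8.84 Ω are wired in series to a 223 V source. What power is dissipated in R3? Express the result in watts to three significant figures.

Since the resistors are in series they all carry the loop current I = V/R_total; the power in any one is I²R.
R_total = 94.8 + 18.0 + 3.32 + 8.84 = 125.0 Ω
I = V / R_total = 223 / 125.0 = 1.785 A
P_R3 = I² × R3 = (1.785)² × 3.32 = 10.57 W

10.6 W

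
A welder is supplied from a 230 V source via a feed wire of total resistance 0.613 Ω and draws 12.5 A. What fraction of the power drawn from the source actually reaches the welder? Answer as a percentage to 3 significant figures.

96.7 %

The feed wire carries the full 12.5 A.
P_line = I² R_line = (12.50)² × 0.613 = 95.78 W
P_source = V I = 230 × 12.50 = 2875 W; P_load = 2779 W
η = P_load / P_source = 2779 / 2875 = 0.9667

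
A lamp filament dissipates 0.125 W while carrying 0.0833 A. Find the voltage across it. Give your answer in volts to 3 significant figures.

1.50 V

From P = V I = I²R = V²/R, with the two given quantities we get V = P / I.
V = 0.125 / 0.08330 = 1.501 V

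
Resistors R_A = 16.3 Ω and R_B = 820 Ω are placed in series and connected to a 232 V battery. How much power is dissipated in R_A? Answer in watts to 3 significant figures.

In a series string the same current flows through every resistor — find that current, then P = I²R for the one we want.
R_total = 16.3 + 820 = 836.3 Ω
I = V / R_total = 232 / 836.3 = 0.2774 A
P_R_A = I² × R_A = (0.2774)² × 16.3 = 1.254 W

1.25 W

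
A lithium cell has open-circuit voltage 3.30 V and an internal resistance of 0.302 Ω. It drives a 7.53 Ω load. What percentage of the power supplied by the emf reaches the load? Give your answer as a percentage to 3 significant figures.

96.1 %

Both r and R carry the same current, so the power split is just the resistance split: η = R/(R+r).
η = R / (R + r) = 7.53 / (7.53 + 0.302) = 0.9614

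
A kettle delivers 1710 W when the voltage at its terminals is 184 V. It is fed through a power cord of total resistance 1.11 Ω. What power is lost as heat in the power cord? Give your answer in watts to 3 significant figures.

95.9 W

Only the current and the line resistance are needed for the I²R loss.
I = P / V = 1710 / 184 = 9.293 A through the power cord.
P_line = I² R_line = (9.293)² × 1.11 = 95.87 W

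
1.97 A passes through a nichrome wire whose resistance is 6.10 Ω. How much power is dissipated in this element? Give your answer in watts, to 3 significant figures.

23.7 W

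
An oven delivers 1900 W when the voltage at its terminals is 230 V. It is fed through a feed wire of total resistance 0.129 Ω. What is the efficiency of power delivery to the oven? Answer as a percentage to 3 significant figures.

99.5 %

I = P / V = 1900 / 230 = 8.261 A through the feed wire.
P_line = I² R_line = (8.261)² × 0.129 = 8.803 W
P_source = P_load + P_line = 1900 + 8.803 = 1909 W
η = P_load / P_source = 1900 / 1909 = 0.9954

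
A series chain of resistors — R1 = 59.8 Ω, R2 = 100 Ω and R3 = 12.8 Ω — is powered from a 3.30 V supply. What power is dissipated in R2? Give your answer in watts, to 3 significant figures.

In a series string the same current flows through every resistor — find that current, then P = I²R for the one we want.
R_total = 59.8 + 100 + 12.8 = 172.6 Ω
I = V / R_total = 3.30 / 172.6 = 0.01912 A
P_R2 = I² × R2 = (0.01912)² × 100 = 0.03655 W

0.0366 W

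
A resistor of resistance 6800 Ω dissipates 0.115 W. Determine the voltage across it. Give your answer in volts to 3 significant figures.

28.0 V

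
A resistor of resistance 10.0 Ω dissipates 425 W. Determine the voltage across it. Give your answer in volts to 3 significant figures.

From P = V I = I²R = V²/R, with the two given quantities we get V = √(P R).
V = √(425 × 10.0) = 65.19 V

65.2 V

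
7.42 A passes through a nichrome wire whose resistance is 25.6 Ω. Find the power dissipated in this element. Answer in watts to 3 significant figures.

With I and R stated, P = I²R applies in one step.
P = (7.420 A)² × 25.6 Ω = 1409 W

1410 W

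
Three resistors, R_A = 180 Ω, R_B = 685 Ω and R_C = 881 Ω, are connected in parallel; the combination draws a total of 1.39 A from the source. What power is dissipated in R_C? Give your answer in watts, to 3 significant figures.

33.0 W

We need the common branch voltage; get it from I_total × R_eq, then P = V²/R for the branch.
1/R_eq = 1/180 + 1/685 + 1/881 ⇒ R_eq = 122.7 Ω
V = I_total × R_eq = 1.390 × 122.7 = 170.5 V
P_R_C = V² / R_C = (170.5)² / 881 = 33.01 W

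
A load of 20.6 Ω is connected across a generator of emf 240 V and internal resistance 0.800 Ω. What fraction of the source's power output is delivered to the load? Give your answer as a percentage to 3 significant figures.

The source delivers εI, of which I²R reaches the load and I²r is lost; since I is common, η = R/(R+r).
η = R / (R + r) = 20.6 / (20.6 + 0.800) = 0.9626

96.3 %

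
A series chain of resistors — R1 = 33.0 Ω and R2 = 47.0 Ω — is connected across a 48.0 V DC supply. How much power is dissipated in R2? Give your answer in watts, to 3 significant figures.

Series elements share the same current, so find I first, then use P = I²R.
R_total = 33.0 + 47.0 = 80.00 Ω
I = V / R_total = 48.0 / 80.00 = 0.6000 A
P_R2 = I² × R2 = (0.6000)² × 47.0 = 16.92 W

16.9 W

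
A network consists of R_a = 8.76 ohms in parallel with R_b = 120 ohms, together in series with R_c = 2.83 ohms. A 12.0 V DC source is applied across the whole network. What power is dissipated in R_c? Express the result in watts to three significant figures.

Combine R_a and R_b into their parallel equivalent first, reducing the network to two series resistors.
R_p = (8.76×120)/(8.76+120) = 8.164 Ω
R_total = R_p + 2.83 = 8.164 + 2.83 = 10.99 Ω
I = V / R_total = 12.0 / 10.99 = 1.092 A
R_c is the series element, so its power is I²R.
P_R_c = (1.092)² × 2.83 = 3.372 W

3.37 W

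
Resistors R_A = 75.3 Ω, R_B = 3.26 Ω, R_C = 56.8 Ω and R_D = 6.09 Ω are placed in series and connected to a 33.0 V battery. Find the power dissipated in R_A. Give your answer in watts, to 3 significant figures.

4.10 W

In a series string the same current flows through every resistor — find that current, then P = I²R for the one we want.
R_total = 75.3 + 3.26 + 56.8 + 6.09 = 141.4 Ω
I = V / R_total = 33.0 / 141.4 = 0.2333 A
P_R_A = I² × R_A = (0.2333)² × 75.3 = 4.098 W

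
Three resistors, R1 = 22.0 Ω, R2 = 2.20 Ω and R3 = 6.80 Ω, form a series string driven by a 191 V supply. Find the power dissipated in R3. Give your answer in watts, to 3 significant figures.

258 W

Since the resistors are in series they all carry the loop current I = V/R_total; the power in any one is I²R.
R_total = 22.0 + 2.20 + 6.80 = 31.00 Ω
I = V / R_total = 191 / 31.00 = 6.161 A
P_R3 = I² × R3 = (6.161)² × 6.80 = 258.1 W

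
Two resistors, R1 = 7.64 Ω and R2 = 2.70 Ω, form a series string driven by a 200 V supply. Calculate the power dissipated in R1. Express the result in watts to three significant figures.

2860 W

The current is common to all series resistors; compute it, then apply P = I²R for the target.
R_total = 7.64 + 2.70 = 10.34 Ω
I = V / R_total = 200 / 10.34 = 19.34 A
P_R1 = I² × R1 = (19.34)² × 7.64 = 2858 W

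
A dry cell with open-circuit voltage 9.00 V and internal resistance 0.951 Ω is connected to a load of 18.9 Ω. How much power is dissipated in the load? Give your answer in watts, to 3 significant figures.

3.88 W

Find the circuit current first, then P = I²R for the load (series elements share I).
I = ε / (r + R) = 9.00 / (0.951 + 18.9) = 0.4534 A
P_load = I² R = (0.4534)² × 18.9 = 3.885 W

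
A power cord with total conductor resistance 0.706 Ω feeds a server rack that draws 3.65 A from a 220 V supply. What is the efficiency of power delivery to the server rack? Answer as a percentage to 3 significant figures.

The power cord carries the full 3.65 A.
P_line = I² R_line = (3.650)² × 0.706 = 9.406 W
P_source = V I = 220 × 3.650 = 803.0 W; P_load = 793.6 W
η = P_load / P_source = 793.6 / 803.0 = 0.9883

98.8 %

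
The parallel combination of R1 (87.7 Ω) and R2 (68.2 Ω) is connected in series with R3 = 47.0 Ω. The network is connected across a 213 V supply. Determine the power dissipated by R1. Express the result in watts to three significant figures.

Combine R1 and R2 into their parallel equivalent first, reducing the network to two series resistors.
R_p = (87.7×68.2)/(87.7+68.2) = 38.37 Ω
R_total = R_p + 47.0 = 38.37 + 47.0 = 85.37 Ω
I = V / R_total = 213 / 85.37 = 2.495 A
Voltage across the parallel pair: V_p = I × R_p = 2.495 × 38.37 = 95.73 V
R1 sits across V_p; its power is V_p²/R.
P_R1 = (95.73)² / 87.7 = 104.5 W

104 W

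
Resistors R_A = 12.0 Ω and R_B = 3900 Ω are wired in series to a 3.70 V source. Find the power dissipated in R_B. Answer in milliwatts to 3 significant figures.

The current is common to all series resistors; compute it, then apply P = I²R for the target.
R_total = 12.0 + 3900 = 3912 Ω
I = V / R_total = 3.70 / 3912 = 0.0009458 A
P_R_B = I² × R_B = (0.0009458)² × 3900 = 0.003489 W

3.49 mW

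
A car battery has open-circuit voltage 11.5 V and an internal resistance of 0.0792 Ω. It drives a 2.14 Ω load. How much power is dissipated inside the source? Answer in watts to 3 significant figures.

2.13 W

The internal resistance carries the same current as the load; P_int = I²r.
I = ε / (r + R) = 11.5 / (0.0792 + 2.14) = 5.182 A
P_int = I² r = (5.182)² × 0.0792 = 2.127 W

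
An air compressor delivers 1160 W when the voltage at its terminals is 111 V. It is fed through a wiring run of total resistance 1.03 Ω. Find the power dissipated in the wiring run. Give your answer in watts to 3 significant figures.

The wiring run and load are in series, so the same current flows in both; the loss is I²R_line.
I = P / V = 1160 / 111 = 10.45 A through the wiring run.
P_line = I² R_line = (10.45)² × 1.03 = 112.5 W

112 W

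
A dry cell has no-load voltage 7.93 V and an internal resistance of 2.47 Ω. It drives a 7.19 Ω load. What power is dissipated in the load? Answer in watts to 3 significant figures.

4.85 W

The internal resistance and the load are in series, so the same I flows through both; get I from ε/(r+R), then I²R for the load.
I = ε / (r + R) = 7.93 / (2.47 + 7.19) = 0.8209 A
P_load = I² R = (0.8209)² × 7.19 = 4.845 W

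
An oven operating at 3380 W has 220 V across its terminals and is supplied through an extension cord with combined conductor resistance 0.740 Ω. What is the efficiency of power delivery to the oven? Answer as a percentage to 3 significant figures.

95.1 %

I = P / V = 3380 / 220 = 15.36 A through the extension cord.
P_line = I² R_line = (15.36)² × 0.740 = 174.7 W
P_source = P_load + P_line = 3380 + 174.7 = 3555 W
η = P_load / P_source = 3380 / 3555 = 0.9509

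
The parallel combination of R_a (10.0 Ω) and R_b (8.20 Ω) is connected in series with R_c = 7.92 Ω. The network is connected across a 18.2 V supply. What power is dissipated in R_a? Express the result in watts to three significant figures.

4.36 W

Combine R_a and R_b into their parallel equivalent first, reducing the network to two series resistors.
R_p = (10.0×8.20)/(10.0+8.20) = 4.505 Ω
R_total = R_p + 7.92 = 4.505 + 7.92 = 12.43 Ω
I = V / R_total = 18.2 / 12.43 = 1.465 A
Voltage across the parallel pair: V_p = I × R_p = 1.465 × 4.505 = 6.599 V
R_a has V_p across it, so P = V_p²/R_a.
P_R_a = (6.599)² / 10.0 = 4.355 W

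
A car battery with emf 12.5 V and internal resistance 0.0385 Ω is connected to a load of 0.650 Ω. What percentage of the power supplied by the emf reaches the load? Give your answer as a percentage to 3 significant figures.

94.4 %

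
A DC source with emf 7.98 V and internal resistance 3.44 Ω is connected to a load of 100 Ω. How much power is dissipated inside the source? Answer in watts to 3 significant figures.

0.0205 W

Internal loss is I²r, with I set by the total series resistance r+R.
I = ε / (r + R) = 7.98 / (3.44 + 100) = 0.07715 A
P_int = I² r = (0.07715)² × 3.44 = 0.02047 W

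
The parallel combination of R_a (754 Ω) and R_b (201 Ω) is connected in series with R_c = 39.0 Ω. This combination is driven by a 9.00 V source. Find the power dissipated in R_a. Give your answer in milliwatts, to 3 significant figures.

69.2 mW

Reduce the parallel combination to a single R_p; the circuit then becomes R_p in series with the remaining resistor.
R_p = (754×201)/(754+201) = 158.7 Ω
R_total = R_p + 39.0 = 158.7 + 39.0 = 197.7 Ω
I = V / R_total = 9.00 / 197.7 = 0.04552 A
Voltage across the parallel pair: V_p = I × R_p = 0.04552 × 158.7 = 7.225 V
Use P = V²/R for R_a with V = V_p.
P_R_a = (7.225)² / 754 = 0.06922 W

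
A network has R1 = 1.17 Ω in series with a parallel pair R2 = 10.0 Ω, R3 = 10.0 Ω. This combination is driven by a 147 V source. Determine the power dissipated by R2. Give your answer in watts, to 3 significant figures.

Collapse R2‖R3 to a single equivalent, reducing the network to two series elements.
R_p = (10.0×10.0)/(10.0+10.0) = 5.000 Ω
R_total = 1.17 + 5.000 = 6.170 Ω
I = V / R_total = 147 / 6.170 = 23.82 A
Voltage across the parallel pair: V_p = I × R_p = 23.82 × 5.000 = 119.1 V
With V_p across R2, its power is V_p²/R2.
P_R2 = (119.1)² / 10.0 = 1419 W

1420 W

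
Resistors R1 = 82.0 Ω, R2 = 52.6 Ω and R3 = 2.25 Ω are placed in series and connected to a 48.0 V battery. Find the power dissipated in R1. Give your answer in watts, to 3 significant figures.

10.1 W

Every series element carries the same I. Get I from the total resistance, then P = I² × R1.
R_total = 82.0 + 52.6 + 2.25 = 136.8 Ω
I = V / R_total = 48.0 / 136.8 = 0.3507 A
P_R1 = I² × R1 = (0.3507)² × 82.0 = 10.09 W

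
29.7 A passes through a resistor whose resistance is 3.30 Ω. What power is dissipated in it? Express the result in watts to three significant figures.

2910 W

Knowing I and R, the power is just I²R — no need to find V first.
P = (29.70 A)² × 3.30 Ω = 2911 W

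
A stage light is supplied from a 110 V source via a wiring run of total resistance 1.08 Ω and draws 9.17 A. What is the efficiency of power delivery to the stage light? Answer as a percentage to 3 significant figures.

The wiring run carries the full 9.17 A.
P_line = I² R_line = (9.170)² × 1.08 = 90.82 W
P_source = V I = 110 × 9.170 = 1009 W; P_load = 917.9 W
η = P_load / P_source = 917.9 / 1009 = 0.9100

91.0 %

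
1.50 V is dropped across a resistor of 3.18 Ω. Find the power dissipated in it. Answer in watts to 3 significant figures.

0.708 W

Voltage and resistance are given, so P = V²/R is the one-step route.
P = (1.50 V)² / 3.18 Ω = 0.7075 W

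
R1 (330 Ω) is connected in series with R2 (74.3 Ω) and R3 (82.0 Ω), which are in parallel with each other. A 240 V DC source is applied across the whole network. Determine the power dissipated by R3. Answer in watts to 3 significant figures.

7.84 W

Reduce the parallel pair to R_p first; the network is then a simple series string.
R_p = (74.3×82.0)/(74.3+82.0) = 38.98 Ω
R_total = 330 + 38.98 = 369.0 Ω
I = V / R_total = 240 / 369.0 = 0.6504 A
Voltage across the parallel pair: V_p = I × R_p = 0.6504 × 38.98 = 25.35 V
With V_p across R3, its power is V_p²/R3.
P_R3 = (25.35)² / 82.0 = 7.840 W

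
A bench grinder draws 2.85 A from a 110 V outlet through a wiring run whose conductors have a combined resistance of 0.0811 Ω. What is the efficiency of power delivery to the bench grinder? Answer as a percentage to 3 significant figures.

The wiring run carries the full 2.85 A.
P_line = I² R_line = (2.850)² × 0.0811 = 0.6587 W
P_source = V I = 110 × 2.850 = 313.5 W; P_load = 312.8 W
η = P_load / P_source = 312.8 / 313.5 = 0.9979

99.8 %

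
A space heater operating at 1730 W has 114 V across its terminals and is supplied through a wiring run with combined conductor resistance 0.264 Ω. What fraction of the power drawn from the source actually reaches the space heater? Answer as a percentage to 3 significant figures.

96.6 %

I = P / V = 1730 / 114 = 15.18 A through the wiring run.
P_line = I² R_line = (15.18)² × 0.264 = 60.80 W
P_source = P_load + P_line = 1730 + 60.80 = 1791 W
η = P_load / P_source = 1730 / 1791 = 0.9660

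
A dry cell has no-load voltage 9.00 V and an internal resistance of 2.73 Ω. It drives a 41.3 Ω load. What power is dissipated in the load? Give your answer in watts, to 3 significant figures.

Load and internal resistance form a series loop — compute the loop current, then the load power via I²R.
I = ε / (r + R) = 9.00 / (2.73 + 41.3) = 0.2044 A
P_load = I² R = (0.2044)² × 41.3 = 1.726 W

1.73 W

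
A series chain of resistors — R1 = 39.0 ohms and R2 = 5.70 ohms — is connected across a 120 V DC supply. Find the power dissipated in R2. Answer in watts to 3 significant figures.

41.1 W

Since the resistors are in series they all carry the loop current I = V/R_total; the power in any one is I²R.
R_total = 39.0 + 5.70 = 44.70 Ω
I = V / R_total = 120 / 44.70 = 2.685 A
P_R2 = I² × R2 = (2.685)² × 5.70 = 41.08 W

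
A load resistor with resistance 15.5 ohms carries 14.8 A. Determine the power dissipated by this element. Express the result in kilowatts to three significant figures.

3.40 kW

The current through and the resistance of the element are both given; use P = I²R.
P = (14.80 A)² × 15.5 Ω = 3395 W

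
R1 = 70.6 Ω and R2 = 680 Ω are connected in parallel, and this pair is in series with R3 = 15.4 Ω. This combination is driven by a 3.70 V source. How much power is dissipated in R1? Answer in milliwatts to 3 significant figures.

126 mW

Reduce the parallel combination to a single R_p; the circuit then becomes R_p in series with the remaining resistor.
R_p = (70.6×680)/(70.6+680) = 63.96 Ω
R_total = R_p + 15.4 = 63.96 + 15.4 = 79.36 Ω
I = V / R_total = 3.70 / 79.36 = 0.04662 A
Voltage across the parallel pair: V_p = I × R_p = 0.04662 × 63.96 = 2.982 V
Use P = V²/R for R1 with V = V_p.
P_R1 = (2.982)² / 70.6 = 0.1260 W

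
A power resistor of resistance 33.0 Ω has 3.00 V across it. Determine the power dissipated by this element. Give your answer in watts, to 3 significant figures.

0.273 W

With V across and R both known, P = V²/R gives the dissipation directly.
P = (3.00 V)² / 33.0 Ω = 0.2727 W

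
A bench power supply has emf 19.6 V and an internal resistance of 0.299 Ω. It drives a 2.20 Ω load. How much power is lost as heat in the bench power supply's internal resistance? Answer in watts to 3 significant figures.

Internal loss is I²r, with I set by the total series resistance r+R.
I = ε / (r + R) = 19.6 / (0.299 + 2.20) = 7.843 A
P_int = I² r = (7.843)² × 0.299 = 18.39 W

18.4 W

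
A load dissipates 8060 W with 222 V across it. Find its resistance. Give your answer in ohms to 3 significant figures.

6.11 Ω

The two known quantities fix the third via R = V² / P.
R = (222)² / 8060 = 6.115 Ω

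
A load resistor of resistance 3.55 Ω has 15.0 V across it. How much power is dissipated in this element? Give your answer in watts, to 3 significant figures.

63.4 W

V and R are stated; P = V²/R avoids computing the current.
P = (15.0 V)² / 3.55 Ω = 63.38 W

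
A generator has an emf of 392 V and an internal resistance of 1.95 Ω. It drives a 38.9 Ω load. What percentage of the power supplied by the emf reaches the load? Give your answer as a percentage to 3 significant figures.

Both r and R carry the same current, so the power split is just the resistance split: η = R/(R+r).
η = R / (R + r) = 38.9 / (38.9 + 1.95) = 0.9523

95.2 %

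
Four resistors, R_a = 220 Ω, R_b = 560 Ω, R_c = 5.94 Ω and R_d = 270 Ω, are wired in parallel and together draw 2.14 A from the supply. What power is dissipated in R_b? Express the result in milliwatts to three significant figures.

257 mW

Only the total current is stated, so first find the parallel equivalent to get the voltage across the combination.
1/R_eq = 1/220 + 1/560 + 1/5.94 + 1/270 ⇒ R_eq = 5.606 Ω
V = I_total × R_eq = 2.140 × 5.606 = 12.00 V
P_R_b = V² / R_b = (12.00)² / 560 = 0.2570 W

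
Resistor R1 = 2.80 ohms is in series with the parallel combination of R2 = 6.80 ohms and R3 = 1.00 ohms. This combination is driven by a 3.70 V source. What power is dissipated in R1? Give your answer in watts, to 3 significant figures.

2.84 W

Collapse R2‖R3 to a single equivalent, reducing the network to two series elements.
R_p = (6.80×1.00)/(6.80+1.00) = 0.8718 Ω
R_total = 2.80 + 0.8718 = 3.672 Ω
I = V / R_total = 3.70 / 3.672 = 1.008 A
The full supply current passes through R1: P = I²R.
P_R1 = (1.008)² × 2.80 = 2.843 W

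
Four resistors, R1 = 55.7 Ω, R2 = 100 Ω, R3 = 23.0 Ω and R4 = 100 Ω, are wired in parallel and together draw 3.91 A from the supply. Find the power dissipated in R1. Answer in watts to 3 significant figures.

The branches share the same voltage, but only the total current is given — find V from the equivalent resistance first.
1/R_eq = 1/55.7 + 1/100 + 1/23.0 + 1/100 ⇒ R_eq = 12.28 Ω
V = I_total × R_eq = 3.910 × 12.28 = 48.02 V
P_R1 = V² / R1 = (48.02)² / 55.7 = 41.39 W

41.4 W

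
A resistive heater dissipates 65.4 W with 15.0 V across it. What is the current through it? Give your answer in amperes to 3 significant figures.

From P = V I = I²R = V²/R, with the two given quantities we get I = P / V.
I = 65.4 / 15.0 = 4.360 A

4.36 A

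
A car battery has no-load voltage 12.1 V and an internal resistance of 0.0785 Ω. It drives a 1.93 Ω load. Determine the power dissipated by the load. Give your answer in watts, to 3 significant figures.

Load and internal resistance form a series loop — compute the loop current, then the load power via I²R.
I = ε / (r + R) = 12.1 / (0.0785 + 1.93) = 6.024 A
P_load = I² R = (6.024)² × 1.93 = 70.05 W

70.0 W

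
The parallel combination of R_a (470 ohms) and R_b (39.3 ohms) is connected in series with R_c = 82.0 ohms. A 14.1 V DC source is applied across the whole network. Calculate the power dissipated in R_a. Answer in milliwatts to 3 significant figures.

39.8 mW

Combine R_a and R_b into their parallel equivalent first, reducing the network to two series resistors.
R_p = (470×39.3)/(470+39.3) = 36.27 Ω
R_total = R_p + 82.0 = 36.27 + 82.0 = 118.3 Ω
I = V / R_total = 14.1 / 118.3 = 0.1192 A
Voltage across the parallel pair: V_p = I × R_p = 0.1192 × 36.27 = 4.324 V
R_a sits across V_p; its power is V_p²/R.
P_R_a = (4.324)² / 470 = 0.03978 W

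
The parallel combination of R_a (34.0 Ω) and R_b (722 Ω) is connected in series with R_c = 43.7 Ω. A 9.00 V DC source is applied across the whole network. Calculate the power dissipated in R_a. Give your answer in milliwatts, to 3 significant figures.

433 mW

First find R_p for the parallel pair, then treat R_p + R_c as a series loop.
R_p = (34.0×722)/(34.0+722) = 32.47 Ω
R_total = R_p + 43.7 = 32.47 + 43.7 = 76.17 Ω
I = V / R_total = 9.00 / 76.17 = 0.1182 A
Voltage across the parallel pair: V_p = I × R_p = 0.1182 × 32.47 = 3.837 V
R_a sits across V_p; its power is V_p²/R.
P_R_a = (3.837)² / 34.0 = 0.4329 W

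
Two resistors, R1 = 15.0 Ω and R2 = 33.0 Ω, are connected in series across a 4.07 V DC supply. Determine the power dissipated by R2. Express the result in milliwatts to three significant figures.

237 mW

Every series element carries the same I. Get I from the total resistance, then P = I² × R2.
R_total = 15.0 + 33.0 = 48.00 Ω
I = V / R_total = 4.07 / 48.00 = 0.08479 A
P_R2 = I² × R2 = (0.08479)² × 33.0 = 0.2373 W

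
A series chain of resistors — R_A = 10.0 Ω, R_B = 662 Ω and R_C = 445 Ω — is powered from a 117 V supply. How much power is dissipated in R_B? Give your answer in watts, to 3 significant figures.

7.26 W

Series elements share the same current, so find I first, then use P = I²R.
R_total = 10.0 + 662 + 445 = 1117 Ω
I = V / R_total = 117 / 1117 = 0.1047 A
P_R_B = I² × R_B = (0.1047)² × 662 = 7.263 W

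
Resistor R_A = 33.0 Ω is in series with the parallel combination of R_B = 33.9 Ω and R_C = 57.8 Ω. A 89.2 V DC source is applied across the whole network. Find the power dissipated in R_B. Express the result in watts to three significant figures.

Collapse R_B‖R_C to a single equivalent, reducing the network to two series elements.
R_p = (33.9×57.8)/(33.9+57.8) = 21.37 Ω
R_total = 33.0 + 21.37 = 54.37 Ω
I = V / R_total = 89.2 / 54.37 = 1.641 A
Voltage across the parallel pair: V_p = I × R_p = 1.641 × 21.37 = 35.06 V
With V_p across R_B, its power is V_p²/R_B.
P_R_B = (35.06)² / 33.9 = 36.25 W

36.3 W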